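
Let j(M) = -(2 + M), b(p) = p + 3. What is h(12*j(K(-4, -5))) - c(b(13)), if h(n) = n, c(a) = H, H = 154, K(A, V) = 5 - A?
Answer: -286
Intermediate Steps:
b(p) = 3 + p
c(a) = 154
j(M) = -2 - M
h(12*j(K(-4, -5))) - c(b(13)) = 12*(-2 - (5 - 1*(-4))) - 1*154 = 12*(-2 - (5 + 4)) - 154 = 12*(-2 - 1*9) - 154 = 12*(-2 - 9) - 154 = 12*(-11) - 154 = -132 - 154 = -286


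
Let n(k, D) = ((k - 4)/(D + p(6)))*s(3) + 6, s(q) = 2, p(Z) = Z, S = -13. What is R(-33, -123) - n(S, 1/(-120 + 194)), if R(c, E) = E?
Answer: -54889/445 ≈ -123.35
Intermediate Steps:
n(k, D) = 6 + 2*(-4 + k)/(6 + D) (n(k, D) = ((k - 4)/(D + 6))*2 + 6 = ((-4 + k)/(6 + D))*2 + 6 = 2*(-4 + k)/(6 + D) + 6 = 6 + 2*(-4 + k)/(6 + D))
R(-33, -123) - n(S, 1/(-120 + 194)) = -123 - 2*(14 - 13 + 3/(-120 + 194))/(6 + 1/(-120 + 194)) = -123 - 2*(14 - 13 + 3/74)/(6 + 1/74) = -123 - 2*(14 - 13 + 3*(1/74))/(6 + 1/74) = -123 - 2*(14 - 13 + 3/74)/445/74 = -123 - 2*74*77/(445*74) = -123 - 1*154/445 = -123 - 154/445 = -54889/445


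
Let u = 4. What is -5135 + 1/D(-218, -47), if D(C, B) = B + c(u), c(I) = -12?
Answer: -302966/59 ≈ -5135.0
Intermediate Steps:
D(C, B) = -12 + B (D(C, B) = B - 12 = -12 + B)
-5135 + 1/D(-218, -47) = -5135 + 1/(-12 - 47) = -5135 + 1/(-59) = -5135 - 1/59 = -302966/59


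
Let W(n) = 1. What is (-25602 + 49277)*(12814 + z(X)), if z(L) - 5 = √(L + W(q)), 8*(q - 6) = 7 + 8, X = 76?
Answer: 303489825 + 23675*√77 ≈ 3.0370e+8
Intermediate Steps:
q = 63/8 (q = 6 + (7 + 8)/8 = 6 + (⅛)*15 = 6 + 15/8 = 63/8 ≈ 7.8750)
z(L) = 5 + √(1 + L) (z(L) = 5 + √(L + 1) = 5 + √(1 + L))
(-25602 + 49277)*(12814 + z(X)) = (-25602 + 49277)*(12814 + (5 + √(1 + 76))) = 23675*(12814 + (5 + √77)) = 23675*(12819 + √77) = 303489825 + 23675*√77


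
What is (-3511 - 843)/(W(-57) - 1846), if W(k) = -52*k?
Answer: -2177/559 ≈ -3.8945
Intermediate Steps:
(-3511 - 843)/(W(-57) - 1846) = (-3511 - 843)/(-52*(-57) - 1846) = -4354/(2964 - 1846) = -4354/1118 = -4354*1/1118 = -2177/559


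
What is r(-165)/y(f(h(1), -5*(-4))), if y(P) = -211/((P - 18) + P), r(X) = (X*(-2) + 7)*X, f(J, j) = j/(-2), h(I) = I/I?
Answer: -2112990/211 ≈ -10014.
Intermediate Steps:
h(I) = 1
f(J, j) = -j/2 (f(J, j) = j*(-½) = -j/2)
r(X) = X*(7 - 2*X) (r(X) = (-2*X + 7)*X = (7 - 2*X)*X = X*(7 - 2*X))
y(P) = -211/(-18 + 2*P) (y(P) = -211/((-18 + P) + P) = -211/(-18 + 2*P))
r(-165)/y(f(h(1), -5*(-4))) = (-165*(7 - 2*(-165)))/((-211/(-18 + 2*(-(-5)*(-4)/2)))) = (-165*(7 + 330))/((-211/(-18 + 2*(-½*20)))) = (-165*337)/((-211/(-18 + 2*(-10)))) = -55605/((-211/(-18 - 20))) = -55605/((-211/(-38))) = -55605/((-211*(-1/38))) = -55605/211/38 = -55605*38/211 = -2112990/211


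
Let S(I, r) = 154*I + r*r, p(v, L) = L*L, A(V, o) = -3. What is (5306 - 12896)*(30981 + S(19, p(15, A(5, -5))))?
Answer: -257968920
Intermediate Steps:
p(v, L) = L**2
S(I, r) = r**2 + 154*I (S(I, r) = 154*I + r**2 = r**2 + 154*I)
(5306 - 12896)*(30981 + S(19, p(15, A(5, -5)))) = (5306 - 12896)*(30981 + (((-3)**2)**2 + 154*19)) = -7590*(30981 + (9**2 + 2926)) = -7590*(30981 + (81 + 2926)) = -7590*(30981 + 3007) = -7590*33988 = -257968920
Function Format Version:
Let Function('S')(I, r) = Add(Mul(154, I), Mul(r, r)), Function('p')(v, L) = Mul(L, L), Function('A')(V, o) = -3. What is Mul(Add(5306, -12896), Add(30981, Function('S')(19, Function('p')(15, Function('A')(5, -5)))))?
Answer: -257968920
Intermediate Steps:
Function('p')(v, L) = Pow(L, 2)
Function('S')(I, r) = Add(Pow(r, 2), Mul(154, I)) (Function('S')(I, r) = Add(Mul(154, I), Pow(r, 2)) = Add(Pow(r, 2), Mul(154, I)))
Mul(Add(5306, -12896), Add(30981, Function('S')(19, Function('p')(15, Function('A')(5, -5))))) = Mul(Add(5306, -12896), Add(30981, Add(Pow(Pow(-3, 2), 2), Mul(154, 19)))) = Mul(-7590, Add(30981, Add(Pow(9, 2), 2926))) = Mul(-7590, Add(30981, Add(81, 2926))) = Mul(-7590, Add(30981, 3007)) = Mul(-7590, 33988) = -257968920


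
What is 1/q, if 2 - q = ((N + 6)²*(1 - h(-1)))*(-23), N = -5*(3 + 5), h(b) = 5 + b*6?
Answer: 1/53178 ≈ 1.8805e-5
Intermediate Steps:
h(b) = 5 + 6*b
N = -40 (N = -5*8 = -40)
q = 53178 (q = 2 - (-40 + 6)²*(1 - (5 + 6*(-1)))*(-23) = 2 - (-34)²*(1 - (5 - 6))*(-23) = 2 - 1156*(1 - 1*(-1))*(-23) = 2 - 1156*(1 + 1)*(-23) = 2 - 1156*2*(-23) = 2 - 2312*(-23) = 2 - 1*(-53176) = 2 + 53176 = 53178)
1/q = 1/53178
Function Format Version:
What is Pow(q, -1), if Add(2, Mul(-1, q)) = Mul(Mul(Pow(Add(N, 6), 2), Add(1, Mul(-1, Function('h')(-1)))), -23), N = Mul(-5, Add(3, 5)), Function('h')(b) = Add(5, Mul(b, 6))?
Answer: Rational(1, 53178) ≈ 1.8805e-5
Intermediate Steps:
Function('h')(b) = Add(5, Mul(6, b))
N = -40 (N = Mul(-5, 8) = -40)
q = 53178 (q = Add(2, Mul(-1, Mul(Mul(Pow(Add(-40, 6), 2), Add(1, Mul(-1, Add(5, Mul(6, -1))))), -23))) = Add(2, Mul(-1, Mul(Mul(Pow(-34, 2), Add(1, Mul(-1, Add(5, -6)))), -23))) = Add(2, Mul(-1, Mul(Mul(1156, Add(1, Mul(-1, -1))), -23))) = Add(2, Mul(-1, Mul(Mul(1156, Add(1, 1)), -23))) = Add(2, Mul(-1, Mul(Mul(1156, 2), -23))) = Add(2, Mul(-1, Mul(2312, -23))) = Add(2, Mul(-1, -53176)) = Add(2, 53176) = 53178)
Pow(q, -1) = Pow(53178, -1) = Rational(1, 53178)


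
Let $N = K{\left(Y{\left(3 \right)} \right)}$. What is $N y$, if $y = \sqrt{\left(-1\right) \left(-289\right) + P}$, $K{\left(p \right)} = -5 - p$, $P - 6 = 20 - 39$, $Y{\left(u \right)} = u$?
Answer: $- 16 \sqrt{69} \approx -132.91$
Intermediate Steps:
$P = -13$ ($P = 6 + \left(20 - 39\right) = 6 - 19 = -13$)
$y = 2 \sqrt{69}$ ($y = \sqrt{\left(-1\right) \left(-289\right) - 13} = \sqrt{289 - 13} = \sqrt{276} = 2 \sqrt{69} \approx 16.613$)
$N = -8$ ($N = -5 - 3 = -8$)
$N y = - 8 \cdot 2 \sqrt{69} = - 16 \sqrt{69}$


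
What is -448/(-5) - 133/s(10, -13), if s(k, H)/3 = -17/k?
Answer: 29498/255 ≈ 115.68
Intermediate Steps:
s(k, H) = -51/k (s(k, H) = 3*(-17/k) = -51/k)
-448/(-5) - 133/s(10, -13) = -448/(-5) - 133/((-51/10)) = -448*(-⅕) - 133/((-51*⅒)) = 448/5 - 133/(-51/10) = 448/5 - 133*(-10/51) = 448/5 + 1330/51 = 29498/255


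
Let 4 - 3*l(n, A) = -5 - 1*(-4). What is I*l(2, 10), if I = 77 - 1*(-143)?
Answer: 1100/3 ≈ 366.67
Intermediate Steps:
l(n, A) = 5/3 (l(n, A) = 4/3 - (-5 - 1*(-4))/3 = 4/3 - (-5 + 4)/3 = 4/3 - ⅓*(-1) = 4/3 + ⅓ = 5/3)
I = 220 (I = 77 + 143 = 220)
I*l(2, 10) = 220*(5/3) = 1100/3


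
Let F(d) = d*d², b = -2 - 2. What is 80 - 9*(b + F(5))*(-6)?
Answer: 6614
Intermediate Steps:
b = -4
F(d) = d³
80 - 9*(b + F(5))*(-6) = 80 - 9*(-4 + 5³)*(-6) = 80 - 9*(-4 + 125)*(-6) = 80 - 1089*(-6) = 80 - 9*(-726) = 80 + 6534 = 6614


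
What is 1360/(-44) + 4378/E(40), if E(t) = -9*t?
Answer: -85279/1980 ≈ -43.070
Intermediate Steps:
1360/(-44) + 4378/E(40) = 1360/(-44) + 4378/((-9*40)) = 1360*(-1/44) + 4378/(-360) = -340/11 + 4378*(-1/360) = -340/11 - 2189/180 = -85279/1980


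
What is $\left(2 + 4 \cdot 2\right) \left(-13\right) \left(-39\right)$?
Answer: $5070$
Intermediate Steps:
$\left(2 + 4 \cdot 2\right) \left(-13\right) \left(-39\right) = \left(2 + 8\right) \left(-13\right) \left(-39\right) = 10 \left(-13\right) \left(-39\right) = \left(-130\right) \left(-39\right) = 5070$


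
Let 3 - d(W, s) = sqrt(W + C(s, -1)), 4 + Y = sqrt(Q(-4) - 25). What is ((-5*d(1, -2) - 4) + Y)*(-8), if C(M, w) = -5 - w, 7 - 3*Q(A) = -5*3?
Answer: 184 - 40*I*sqrt(3) - 8*I*sqrt(159)/3 ≈ 184.0 - 102.91*I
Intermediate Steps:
Q(A) = 22/3 (Q(A) = 7/3 - (-5)*3/3 = 7/3 - 1/3*(-15) = 7/3 + 5 = 22/3)
Y = -4 + I*sqrt(159)/3 (Y = -4 + sqrt(22/3 - 25) = -4 + sqrt(-53/3) = -4 + I*sqrt(159)/3 ≈ -4.0 + 4.2032*I)
d(W, s) = 3 - sqrt(-4 + W) (d(W, s) = 3 - sqrt(W + (-5 - 1*(-1))) = 3 - sqrt(W + (-5 + 1)) = 3 - sqrt(W - 4) = 3 - sqrt(-4 + W))
((-5*d(1, -2) - 4) + Y)*(-8) = ((-5*(3 - sqrt(-4 + 1)) - 4) + (-4 + I*sqrt(159)/3))*(-8) = ((-5*(3 - sqrt(-3)) - 4) + (-4 + I*sqrt(159)/3))*(-8) = ((-5*(3 - I*sqrt(3)) - 4) + (-4 + I*sqrt(159)/3))*(-8) = (((-15 + 5*I*sqrt(3)) - 4) + (-4 + I*sqrt(159)/3))*(-8) = ((-19 + 5*I*sqrt(3)) + (-4 + I*sqrt(159)/3))*(-8) = (-23 + 5*I*sqrt(3) + I*sqrt(159)/3)*(-8) = 184 - 40*I*sqrt(3) - 8*I*sqrt(159)/3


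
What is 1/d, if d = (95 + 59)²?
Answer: 1/23716 ≈ 4.2166e-5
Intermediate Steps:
d = 23716 (d = 154² = 23716)
1/d = 1/23716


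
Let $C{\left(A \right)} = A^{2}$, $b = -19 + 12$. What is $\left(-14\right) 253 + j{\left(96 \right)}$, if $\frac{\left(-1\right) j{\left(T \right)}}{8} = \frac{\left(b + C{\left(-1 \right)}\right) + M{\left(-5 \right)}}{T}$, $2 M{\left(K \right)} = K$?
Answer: $- \frac{84991}{24} \approx -3541.3$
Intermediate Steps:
$M{\left(K \right)} = \frac{K}{2}$
$b = -7$
$j{\left(T \right)} = \frac{68}{T}$ ($j{\left(T \right)} = - 8 \frac{\left(-7 + \left(-1\right)^{2}\right) + \frac{1}{2} \left(-5\right)}{T} = - 8 \frac{\left(-7 + 1\right) - \frac{5}{2}}{T} = - 8 \frac{-6 - \frac{5}{2}}{T} = - 8 \left(- \frac{17}{2 T}\right) = \frac{68}{T}$)
$\left(-14\right) 253 + j{\left(96 \right)} = \left(-14\right) 253 + \frac{68}{96} = -3542 + 68 \cdot \frac{1}{96} = -3542 + \frac{17}{24} = - \frac{84991}{24}$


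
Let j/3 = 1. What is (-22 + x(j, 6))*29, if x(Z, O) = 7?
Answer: -435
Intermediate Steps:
j = 3 (j = 3*1 = 3)
(-22 + x(j, 6))*29 = (-22 + 7)*29 = -15*29 = -435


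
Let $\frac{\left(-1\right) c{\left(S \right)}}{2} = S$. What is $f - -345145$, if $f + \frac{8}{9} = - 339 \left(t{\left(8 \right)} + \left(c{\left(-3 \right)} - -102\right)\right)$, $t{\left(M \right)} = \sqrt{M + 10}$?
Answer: $\frac{2776789}{9} - 1017 \sqrt{2} \approx 3.0709 \cdot 10^{5}$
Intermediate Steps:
$c{\left(S \right)} = - 2 S$
$t{\left(M \right)} = \sqrt{10 + M}$
$f = - \frac{329516}{9} - 1017 \sqrt{2}$ ($f = - \frac{8}{9} - 339 \left(\sqrt{10 + 8} - -108\right) = - \frac{8}{9} - 339 \left(\sqrt{18} + \left(6 + 102\right)\right) = - \frac{8}{9} - 339 \left(3 \sqrt{2} + 108\right) = - \frac{8}{9} - 339 \left(108 + 3 \sqrt{2}\right) = - \frac{8}{9} - \left(36612 + 1017 \sqrt{2}\right) = - \frac{329516}{9} - 1017 \sqrt{2} \approx -38051.0$)
$f - -345145 = \left(- \frac{329516}{9} - 1017 \sqrt{2}\right) - -345145 = \left(- \frac{329516}{9} - 1017 \sqrt{2}\right) + 345145 = \frac{2776789}{9} - 1017 \sqrt{2}$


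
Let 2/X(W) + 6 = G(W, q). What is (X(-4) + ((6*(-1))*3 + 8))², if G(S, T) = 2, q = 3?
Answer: 441/4 ≈ 110.25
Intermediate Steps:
X(W) = -½ (X(W) = 2/(-6 + 2) = 2/(-4) = 2*(-¼) = -½)
(X(-4) + ((6*(-1))*3 + 8))² = (-½ + ((6*(-1))*3 + 8))² = (-½ + (-6*3 + 8))² = (-½ + (-18 + 8))² = (-½ - 10)² = (-21/2)² = 441/4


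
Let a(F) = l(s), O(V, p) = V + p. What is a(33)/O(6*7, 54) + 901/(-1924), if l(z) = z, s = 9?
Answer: -5765/15392 ≈ -0.37455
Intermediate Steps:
a(F) = 9
a(33)/O(6*7, 54) + 901/(-1924) = 9/(6*7 + 54) + 901/(-1924) = 9/(42 + 54) + 901*(-1/1924) = 9/96 - 901/1924 = 9*(1/96) - 901/1924 = 3/32 - 901/1924 = -5765/15392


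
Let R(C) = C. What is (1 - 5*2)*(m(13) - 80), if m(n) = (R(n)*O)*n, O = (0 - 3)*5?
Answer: 23535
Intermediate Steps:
O = -15 (O = -3*5 = -15)
m(n) = -15*n² (m(n) = (n*(-15))*n = (-15*n)*n = -15*n²)
(1 - 5*2)*(m(13) - 80) = (1 - 5*2)*(-15*13² - 80) = (1 - 10)*(-15*169 - 80) = -9*(-2535 - 80) = -9*(-2615) = 23535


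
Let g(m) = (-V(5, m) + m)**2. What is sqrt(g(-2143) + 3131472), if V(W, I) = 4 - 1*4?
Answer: sqrt(7723921) ≈ 2779.2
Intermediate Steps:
V(W, I) = 0 (V(W, I) = 4 - 4 = 0)
g(m) = m**2 (g(m) = (-1*0 + m)**2 = (0 + m)**2 = m**2)
sqrt(g(-2143) + 3131472) = sqrt((-2143)**2 + 3131472) = sqrt(4592449 + 3131472) = sqrt(7723921)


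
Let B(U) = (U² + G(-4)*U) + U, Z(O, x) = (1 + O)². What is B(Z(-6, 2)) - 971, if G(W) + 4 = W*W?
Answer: -21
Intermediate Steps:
G(W) = -4 + W² (G(W) = -4 + W*W = -4 + W²)
B(U) = U² + 13*U (B(U) = (U² + (-4 + (-4)²)*U) + U = (U² + (-4 + 16)*U) + U = (U² + 12*U) + U = U² + 13*U)
B(Z(-6, 2)) - 971 = (1 - 6)²*(13 + (1 - 6)²) - 971 = (-5)²*(13 + (-5)²) - 971 = 25*(13 + 25) - 971 = 25*38 - 971 = 950 - 971 = -21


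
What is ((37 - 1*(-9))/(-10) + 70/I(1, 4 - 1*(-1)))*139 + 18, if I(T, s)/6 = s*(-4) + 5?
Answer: -32828/45 ≈ -729.51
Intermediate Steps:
I(T, s) = 30 - 24*s (I(T, s) = 6*(s*(-4) + 5) = 6*(-4*s + 5) = 6*(5 - 4*s) = 30 - 24*s)
((37 - 1*(-9))/(-10) + 70/I(1, 4 - 1*(-1)))*139 + 18 = ((37 - 1*(-9))/(-10) + 70/(30 - 24*(4 - 1*(-1))))*139 + 18 = ((37 + 9)*(-⅒) + 70/(30 - 24*(4 + 1)))*139 + 18 = (46*(-⅒) + 70/(30 - 24*5))*139 + 18 = (-23/5 + 70/(30 - 120))*139 + 18 = (-23/5 + 70/(-90))*139 + 18 = (-23/5 + 70*(-1/90))*139 + 18 = (-23/5 - 7/9)*139 + 18 = -242/45*139 + 18 = -33638/45 + 18 = -32828/45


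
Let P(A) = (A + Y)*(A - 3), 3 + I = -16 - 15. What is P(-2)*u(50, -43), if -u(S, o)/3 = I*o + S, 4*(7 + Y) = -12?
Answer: -272160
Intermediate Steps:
I = -34 (I = -3 + (-16 - 15) = -3 - 31 = -34)
Y = -10 (Y = -7 + (¼)*(-12) = -7 - 3 = -10)
u(S, o) = -3*S + 102*o (u(S, o) = -3*(-34*o + S) = -3*(S - 34*o) = -3*S + 102*o)
P(A) = (-10 + A)*(-3 + A) (P(A) = (A - 10)*(A - 3) = (-10 + A)*(-3 + A))
P(-2)*u(50, -43) = (30 + (-2)² - 13*(-2))*(-3*50 + 102*(-43)) = (30 + 4 + 26)*(-150 - 4386) = 60*(-4536) = -272160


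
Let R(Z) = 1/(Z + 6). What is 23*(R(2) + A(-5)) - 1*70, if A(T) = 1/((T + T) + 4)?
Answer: -1703/24 ≈ -70.958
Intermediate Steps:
R(Z) = 1/(6 + Z)
A(T) = 1/(4 + 2*T) (A(T) = 1/(2*T + 4) = 1/(4 + 2*T))
23*(R(2) + A(-5)) - 1*70 = 23*(1/(6 + 2) + 1/(2*(2 - 5))) - 1*70 = 23*(1/8 + (1/2)/(-3)) - 70 = 23*(1/8 + (1/2)*(-1/3)) - 70 = 23*(1/8 - 1/6) - 70 = 23*(-1/24) - 70 = -23/24 - 70 = -1703/24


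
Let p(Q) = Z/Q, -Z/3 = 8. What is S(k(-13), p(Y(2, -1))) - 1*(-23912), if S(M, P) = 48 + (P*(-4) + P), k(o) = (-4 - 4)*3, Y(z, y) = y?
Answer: 23888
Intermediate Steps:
Z = -24 (Z = -3*8 = -24)
p(Q) = -24/Q
k(o) = -24 (k(o) = -8*3 = -24)
S(M, P) = 48 - 3*P (S(M, P) = 48 + (-4*P + P) = 48 - 3*P)
S(k(-13), p(Y(2, -1))) - 1*(-23912) = (48 - (-72)/(-1)) - 1*(-23912) = (48 - (-72)*(-1)) + 23912 = (48 - 3*24) + 23912 = (48 - 72) + 23912 = -24 + 23912 = 23888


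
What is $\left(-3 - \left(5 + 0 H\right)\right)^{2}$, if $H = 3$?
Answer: $64$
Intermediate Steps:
$\left(-3 - \left(5 + 0 H\right)\right)^{2} = \left(-3 + \left(-5 + 0 \cdot 3\right)\right)^{2} = \left(-3 + \left(-5 + 0\right)\right)^{2} = \left(-3 - 5\right)^{2} = \left(-8\right)^{2} = 64$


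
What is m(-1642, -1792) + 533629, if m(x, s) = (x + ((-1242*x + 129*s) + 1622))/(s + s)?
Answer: 119419885/224 ≈ 5.3312e+5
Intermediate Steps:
m(x, s) = (1622 - 1241*x + 129*s)/(2*s) (m(x, s) = (x + (1622 - 1242*x + 129*s))/((2*s)) = (1622 - 1241*x + 129*s)*(1/(2*s)) = (1622 - 1241*x + 129*s)/(2*s))
m(-1642, -1792) + 533629 = (½)*(1622 - 1241*(-1642) + 129*(-1792))/(-1792) + 533629 = (½)*(-1/1792)*(1622 + 2037722 - 231168) + 533629 = (½)*(-1/1792)*1808176 + 533629 = -113011/224 + 533629 = 119419885/224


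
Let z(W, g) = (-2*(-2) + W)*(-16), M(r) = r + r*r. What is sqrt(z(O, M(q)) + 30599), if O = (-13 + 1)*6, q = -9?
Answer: sqrt(31687) ≈ 178.01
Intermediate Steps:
O = -72 (O = -12*6 = -72)
M(r) = r + r**2
z(W, g) = -64 - 16*W (z(W, g) = (4 + W)*(-16) = -64 - 16*W)
sqrt(z(O, M(q)) + 30599) = sqrt((-64 - 16*(-72)) + 30599) = sqrt((-64 + 1152) + 30599) = sqrt(1088 + 30599) = sqrt(31687)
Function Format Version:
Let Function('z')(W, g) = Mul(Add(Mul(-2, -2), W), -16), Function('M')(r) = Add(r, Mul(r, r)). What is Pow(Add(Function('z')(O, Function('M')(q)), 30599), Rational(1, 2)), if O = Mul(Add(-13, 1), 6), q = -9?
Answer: Pow(31687, Rational(1, 2)) ≈ 178.01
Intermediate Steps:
O = -72 (O = Mul(-12, 6) = -72)
Function('M')(r) = Add(r, Pow(r, 2))
Function('z')(W, g) = Add(-64, Mul(-16, W)) (Function('z')(W, g) = Mul(Add(4, W), -16) = Add(-64, Mul(-16, W)))
Pow(Add(Function('z')(O, Function('M')(q)), 30599), Rational(1, 2)) = Pow(Add(Add(-64, Mul(-16, -72)), 30599), Rational(1, 2)) = Pow(Add(Add(-64, 1152), 30599), Rational(1, 2)) = Pow(Add(1088, 30599), Rational(1, 2)) = Pow(31687, Rational(1, 2))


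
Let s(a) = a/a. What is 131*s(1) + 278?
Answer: 409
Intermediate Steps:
s(a) = 1
131*s(1) + 278 = 131*1 + 278 = 131 + 278 = 409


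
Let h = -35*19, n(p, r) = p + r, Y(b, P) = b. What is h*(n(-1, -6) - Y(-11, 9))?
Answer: -2660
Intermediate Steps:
h = -665
h*(n(-1, -6) - Y(-11, 9)) = -665*((-1 - 6) - 1*(-11)) = -665*(-7 + 11) = -665*4 = -2660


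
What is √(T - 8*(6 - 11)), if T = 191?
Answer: √231 ≈ 15.199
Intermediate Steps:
√(T - 8*(6 - 11)) = √(191 - 8*(6 - 11)) = √(191 - 8*(-5)) = √(191 + 40) = √231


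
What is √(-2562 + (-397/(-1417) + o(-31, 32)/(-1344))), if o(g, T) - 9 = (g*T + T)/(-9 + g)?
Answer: I*√16130638087837/79352 ≈ 50.614*I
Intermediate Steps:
o(g, T) = 9 + (T + T*g)/(-9 + g) (o(g, T) = 9 + (g*T + T)/(-9 + g) = 9 + (T*g + T)/(-9 + g) = 9 + (T + T*g)/(-9 + g))
√(-2562 + (-397/(-1417) + o(-31, 32)/(-1344))) = √(-2562 + (-397/(-1417) + ((-81 + 32 + 9*(-31) + 32*(-31))/(-9 - 31))/(-1344))) = √(-2562 + (-397*(-1/1417) + ((-81 + 32 - 279 - 992)/(-40))*(-1/1344))) = √(-2562 + (397/1417 - 1/40*(-1320)*(-1/1344))) = √(-2562 + (397/1417 + 33*(-1/1344))) = √(-2562 + (397/1417 - 11/448)) = √(-2562 + 162269/634816) = √(-1626236323/634816) = I*√16130638087837/79352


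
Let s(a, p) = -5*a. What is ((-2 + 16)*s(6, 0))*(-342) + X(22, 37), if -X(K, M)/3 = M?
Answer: 143529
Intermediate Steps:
X(K, M) = -3*M
((-2 + 16)*s(6, 0))*(-342) + X(22, 37) = ((-2 + 16)*(-5*6))*(-342) - 3*37 = (14*(-30))*(-342) - 111 = -420*(-342) - 111 = 143640 - 111 = 143529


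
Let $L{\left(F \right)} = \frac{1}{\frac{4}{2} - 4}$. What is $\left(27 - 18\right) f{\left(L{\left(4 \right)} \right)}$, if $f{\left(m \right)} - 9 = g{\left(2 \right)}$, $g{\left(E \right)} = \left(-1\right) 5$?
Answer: $36$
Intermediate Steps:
$L{\left(F \right)} = - \frac{1}{2}$ ($L{\left(F \right)} = \frac{1}{4 \cdot \frac{1}{2} - 4} = \frac{1}{2 - 4} = \frac{1}{-2} = - \frac{1}{2}$)
$g{\left(E \right)} = -5$
$f{\left(m \right)} = 4$ ($f{\left(m \right)} = 9 - 5 = 4$)
$\left(27 - 18\right) f{\left(L{\left(4 \right)} \right)} = \left(27 - 18\right) 4 = 9 \cdot 4 = 36$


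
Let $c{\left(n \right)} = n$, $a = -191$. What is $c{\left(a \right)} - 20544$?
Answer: $-20735$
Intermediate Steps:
$c{\left(a \right)} - 20544 = -191 - 20544 = -20735$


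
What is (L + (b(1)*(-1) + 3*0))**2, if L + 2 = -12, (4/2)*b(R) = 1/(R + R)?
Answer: 3249/16 ≈ 203.06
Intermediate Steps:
b(R) = 1/(4*R) (b(R) = 1/(2*(R + R)) = 1/(2*((2*R))) = (1/(2*R))/2 = 1/(4*R))
L = -14 (L = -2 - 12 = -14)
(L + (b(1)*(-1) + 3*0))**2 = (-14 + (((1/4)/1)*(-1) + 3*0))**2 = (-14 + (((1/4)*1)*(-1) + 0))**2 = (-14 + ((1/4)*(-1) + 0))**2 = (-14 + (-1/4 + 0))**2 = (-14 - 1/4)**2 = (-57/4)**2 = 3249/16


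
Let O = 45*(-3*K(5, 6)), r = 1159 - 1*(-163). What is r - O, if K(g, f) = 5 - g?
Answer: 1322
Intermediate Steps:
r = 1322 (r = 1159 + 163 = 1322)
O = 0 (O = 45*(-3*(5 - 1*5)) = 45*(-3*(5 - 5)) = 45*(-3*0) = 45*0 = 0)
r - O = 1322 - 1*0 = 1322 + 0 = 1322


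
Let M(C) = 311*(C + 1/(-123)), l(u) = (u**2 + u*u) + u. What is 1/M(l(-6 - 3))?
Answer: 123/5852398 ≈ 2.1017e-5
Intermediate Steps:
l(u) = u + 2*u**2 (l(u) = (u**2 + u**2) + u = 2*u**2 + u = u + 2*u**2)
M(C) = -311/123 + 311*C (M(C) = 311*(C - 1/123) = 311*(-1/123 + C) = -311/123 + 311*C)
1/M(l(-6 - 3)) = 1/(-311/123 + 311*((-6 - 3)*(1 + 2*(-6 - 3)))) = 1/(-311/123 + 311*(-9*(1 + 2*(-9)))) = 1/(-311/123 + 311*(-9*(1 - 18))) = 1/(-311/123 + 311*(-9*(-17))) = 1/(-311/123 + 311*153) = 1/(-311/123 + 47583) = 1/(5852398/123) = 123/5852398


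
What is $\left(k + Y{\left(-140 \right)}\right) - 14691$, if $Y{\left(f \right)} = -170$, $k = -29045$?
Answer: $-43906$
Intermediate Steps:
$\left(k + Y{\left(-140 \right)}\right) - 14691 = \left(-29045 - 170\right) - 14691 = -29215 - 14691 = -43906$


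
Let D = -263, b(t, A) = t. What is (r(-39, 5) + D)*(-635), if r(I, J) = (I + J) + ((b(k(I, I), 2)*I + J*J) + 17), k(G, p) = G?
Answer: -803910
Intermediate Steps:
r(I, J) = 17 + I + J + I² + J² (r(I, J) = (I + J) + ((I*I + J*J) + 17) = (I + J) + ((I² + J²) + 17) = (I + J) + (17 + I² + J²) = 17 + I + J + I² + J²)
(r(-39, 5) + D)*(-635) = ((17 - 39 + 5 + (-39)² + 5²) - 263)*(-635) = ((17 - 39 + 5 + 1521 + 25) - 263)*(-635) = (1529 - 263)*(-635) = 1266*(-635) = -803910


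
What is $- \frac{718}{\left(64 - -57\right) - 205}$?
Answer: $\frac{359}{42} \approx 8.5476$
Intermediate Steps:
$- \frac{718}{\left(64 - -57\right) - 205} = - \frac{718}{\left(64 + 57\right) - 205} = - \frac{718}{121 - 205} = - \frac{718}{-84} = \left(-718\right) \left(- \frac{1}{84}\right) = \frac{359}{42}$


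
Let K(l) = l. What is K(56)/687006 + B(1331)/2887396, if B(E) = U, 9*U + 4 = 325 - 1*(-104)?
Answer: 32356021/330609729396 ≈ 9.7868e-5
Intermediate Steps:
U = 425/9 (U = -4/9 + (325 - 1*(-104))/9 = -4/9 + (325 + 104)/9 = -4/9 + (⅑)*429 = -4/9 + 143/3 = 425/9 ≈ 47.222)
B(E) = 425/9
K(56)/687006 + B(1331)/2887396 = 56/687006 + (425/9)/2887396 = 56*(1/687006) + (425/9)*(1/2887396) = 28/343503 + 425/25986564 = 32356021/330609729396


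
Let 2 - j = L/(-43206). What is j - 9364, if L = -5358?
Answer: -3548245/379 ≈ -9362.1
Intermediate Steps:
j = 711/379 (j = 2 - (-5358)/(-43206) = 2 - (-5358)*(-1)/43206 = 2 - 1*47/379 = 2 - 47/379 = 711/379 ≈ 1.8760)
j - 9364 = 711/379 - 9364 = -3548245/379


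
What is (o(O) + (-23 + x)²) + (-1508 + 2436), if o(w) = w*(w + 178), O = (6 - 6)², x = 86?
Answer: 4897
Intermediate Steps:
O = 0 (O = 0² = 0)
o(w) = w*(178 + w)
(o(O) + (-23 + x)²) + (-1508 + 2436) = (0*(178 + 0) + (-23 + 86)²) + (-1508 + 2436) = (0*178 + 63²) + 928 = (0 + 3969) + 928 = 3969 + 928 = 4897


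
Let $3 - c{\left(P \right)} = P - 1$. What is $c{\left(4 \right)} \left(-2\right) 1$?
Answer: $0$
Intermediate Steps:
$c{\left(P \right)} = 4 - P$ ($c{\left(P \right)} = 3 - \left(P - 1\right) = 3 - \left(-1 + P\right) = 4 - P$)
$c{\left(4 \right)} \left(-2\right) 1 = \left(4 - 4\right) \left(-2\right) 1 = 0 \left(-2\right) 1 = 0 \cdot 1 = 0$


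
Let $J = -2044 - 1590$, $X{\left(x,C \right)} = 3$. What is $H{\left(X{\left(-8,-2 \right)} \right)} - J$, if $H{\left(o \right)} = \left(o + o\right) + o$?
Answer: $3643$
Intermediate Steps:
$H{\left(o \right)} = 3 o$ ($H{\left(o \right)} = 2 o + o = 3 o$)
$J = -3634$
$H{\left(X{\left(-8,-2 \right)} \right)} - J = 3 \cdot 3 - -3634 = 9 + 3634 = 3643$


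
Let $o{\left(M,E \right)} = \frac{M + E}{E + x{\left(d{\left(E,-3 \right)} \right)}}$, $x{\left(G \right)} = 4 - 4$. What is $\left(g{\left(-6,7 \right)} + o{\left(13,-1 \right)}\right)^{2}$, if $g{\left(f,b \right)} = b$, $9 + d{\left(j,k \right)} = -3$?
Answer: $25$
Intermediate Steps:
$d{\left(j,k \right)} = -12$ ($d{\left(j,k \right)} = -9 - 3 = -12$)
$x{\left(G \right)} = 0$
$o{\left(M,E \right)} = \frac{E + M}{E}$ ($o{\left(M,E \right)} = \frac{M + E}{E + 0} = \frac{E + M}{E}$)
$\left(g{\left(-6,7 \right)} + o{\left(13,-1 \right)}\right)^{2} = \left(7 + \frac{-1 + 13}{-1}\right)^{2} = \left(7 - 12\right)^{2} = \left(-5\right)^{2} = 25$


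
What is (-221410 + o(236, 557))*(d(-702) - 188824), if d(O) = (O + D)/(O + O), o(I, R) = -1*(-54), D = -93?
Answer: 4890272400413/117 ≈ 4.1797e+10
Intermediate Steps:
o(I, R) = 54
d(O) = (-93 + O)/(2*O) (d(O) = (O - 93)/(O + O) = (-93 + O)/((2*O)) = (-93 + O)*(1/(2*O)) = (-93 + O)/(2*O))
(-221410 + o(236, 557))*(d(-702) - 188824) = (-221410 + 54)*((½)*(-93 - 702)/(-702) - 188824) = -221356*((½)*(-1/702)*(-795) - 188824) = -221356*(265/468 - 188824) = -221356*(-88369367/468) = 4890272400413/117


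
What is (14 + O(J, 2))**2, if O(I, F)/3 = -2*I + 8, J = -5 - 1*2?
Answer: 6400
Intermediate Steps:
J = -7 (J = -5 - 2 = -7)
O(I, F) = 24 - 6*I (O(I, F) = 3*(-2*I + 8) = 3*(8 - 2*I) = 24 - 6*I)
(14 + O(J, 2))**2 = (14 + (24 - 6*(-7)))**2 = (14 + (24 + 42))**2 = (14 + 66)**2 = 80**2 = 6400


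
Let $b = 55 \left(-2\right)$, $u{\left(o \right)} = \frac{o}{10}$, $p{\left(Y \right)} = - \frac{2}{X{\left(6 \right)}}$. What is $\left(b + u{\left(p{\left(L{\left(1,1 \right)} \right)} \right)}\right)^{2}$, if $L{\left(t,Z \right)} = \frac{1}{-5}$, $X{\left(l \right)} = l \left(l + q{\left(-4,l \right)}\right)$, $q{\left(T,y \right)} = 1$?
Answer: $\frac{533656201}{44100} \approx 12101.0$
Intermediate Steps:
$X{\left(l \right)} = l \left(1 + l\right)$ ($X{\left(l \right)} = l \left(l + 1\right) = l \left(1 + l\right)$)
$L{\left(t,Z \right)} = - \frac{1}{5}$
$p{\left(Y \right)} = - \frac{1}{21}$ ($p{\left(Y \right)} = - \frac{2}{6 \left(1 + 6\right)} = - \frac{2}{6 \cdot 7} = - \frac{2}{42} = \left(-2\right) \frac{1}{42} = - \frac{1}{21}$)
$u{\left(o \right)} = \frac{o}{10}$ ($u{\left(o \right)} = o \frac{1}{10} = \frac{o}{10}$)
$b = -110$
$\left(b + u{\left(p{\left(L{\left(1,1 \right)} \right)} \right)}\right)^{2} = \left(-110 + \frac{1}{10} \left(- \frac{1}{21}\right)\right)^{2} = \left(-110 - \frac{1}{210}\right)^{2} = \left(- \frac{23101}{210}\right)^{2} = \frac{533656201}{44100}$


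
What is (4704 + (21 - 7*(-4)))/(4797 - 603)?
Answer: 4753/4194 ≈ 1.1333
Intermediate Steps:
(4704 + (21 - 7*(-4)))/(4797 - 603) = (4704 + (21 + 28))/4194 = (4704 + 49)*(1/4194) = 4753*(1/4194) = 4753/4194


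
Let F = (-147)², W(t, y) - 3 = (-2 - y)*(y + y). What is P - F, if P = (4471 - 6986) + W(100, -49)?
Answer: -28727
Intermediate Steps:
W(t, y) = 3 + 2*y*(-2 - y) (W(t, y) = 3 + (-2 - y)*(y + y) = 3 + (-2 - y)*(2*y) = 3 + 2*y*(-2 - y))
F = 21609
P = -7118 (P = (4471 - 6986) + (3 - 4*(-49) - 2*(-49)²) = -2515 + (3 + 196 - 2*2401) = -2515 + (3 + 196 - 4802) = -2515 - 4603 = -7118)
P - F = -7118 - 1*21609 = -7118 - 21609 = -28727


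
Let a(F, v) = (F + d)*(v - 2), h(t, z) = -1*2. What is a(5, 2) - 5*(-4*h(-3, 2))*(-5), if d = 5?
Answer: 200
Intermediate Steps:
h(t, z) = -2
a(F, v) = (-2 + v)*(5 + F) (a(F, v) = (F + 5)*(v - 2) = (5 + F)*(-2 + v) = (-2 + v)*(5 + F))
a(5, 2) - 5*(-4*h(-3, 2))*(-5) = (-10 - 2*5 + 5*2 + 5*2) - 5*(-4*(-2))*(-5) = (-10 - 10 + 10 + 10) - 40*(-5) = 0 - 5*(-40) = 0 + 200 = 200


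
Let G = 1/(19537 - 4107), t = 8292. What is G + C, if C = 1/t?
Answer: 11861/63972780 ≈ 0.00018541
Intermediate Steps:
G = 1/15430 ≈ 6.4809e-5
C = 1/8292 ≈ 0.00012060
G + C = 1/15430 + 1/8292 = 11861/63972780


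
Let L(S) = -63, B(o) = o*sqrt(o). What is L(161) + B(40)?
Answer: -63 + 80*sqrt(10) ≈ 189.98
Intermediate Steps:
B(o) = o**(3/2)
L(161) + B(40) = -63 + 40**(3/2) = -63 + 80*sqrt(10)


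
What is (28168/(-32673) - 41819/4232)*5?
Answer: -7427795815/138272136 ≈ -53.719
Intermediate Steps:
(28168/(-32673) - 41819/4232)*5 = (28168*(-1/32673) - 41819*1/4232)*5 = (-28168/32673 - 41819/4232)*5 = -1485559163/138272136*5 = -7427795815/138272136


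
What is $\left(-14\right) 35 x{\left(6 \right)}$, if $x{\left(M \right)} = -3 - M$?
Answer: $4410$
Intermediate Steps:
$\left(-14\right) 35 x{\left(6 \right)} = \left(-14\right) 35 \left(-3 - 6\right) = - 490 \left(-3 - 6\right) = \left(-490\right) \left(-9\right) = 4410$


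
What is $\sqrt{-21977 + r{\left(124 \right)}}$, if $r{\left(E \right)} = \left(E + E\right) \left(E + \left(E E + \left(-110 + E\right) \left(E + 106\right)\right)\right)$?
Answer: $\sqrt{4620583} \approx 2149.6$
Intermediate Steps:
$r{\left(E \right)} = 2 E \left(E + E^{2} + \left(-110 + E\right) \left(106 + E\right)\right)$ ($r{\left(E \right)} = 2 E \left(E + \left(E^{2} + \left(-110 + E\right) \left(106 + E\right)\right)\right) = 2 E \left(E + E^{2} + \left(-110 + E\right) \left(106 + E\right)\right)$)
$\sqrt{-21977 + r{\left(124 \right)}} = \sqrt{-21977 + 2 \cdot 124 \left(-11660 - 372 + 2 \cdot 124^{2}\right)} = \sqrt{-21977 + 2 \cdot 124 \left(-11660 - 372 + 2 \cdot 15376\right)} = \sqrt{-21977 + 2 \cdot 124 \left(-11660 - 372 + 30752\right)} = \sqrt{-21977 + 2 \cdot 124 \cdot 18720} = \sqrt{-21977 + 4642560} = \sqrt{4620583}$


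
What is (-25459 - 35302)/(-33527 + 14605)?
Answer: 60761/18922 ≈ 3.2111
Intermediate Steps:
(-25459 - 35302)/(-33527 + 14605) = -60761/(-18922) = -60761*(-1/18922) = 60761/18922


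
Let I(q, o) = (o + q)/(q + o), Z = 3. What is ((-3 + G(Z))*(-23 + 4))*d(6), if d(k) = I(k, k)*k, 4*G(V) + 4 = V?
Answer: 741/2 ≈ 370.50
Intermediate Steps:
G(V) = -1 + V/4
I(q, o) = 1 (I(q, o) = (o + q)/(o + q) = 1)
d(k) = k (d(k) = 1*k = k)
((-3 + G(Z))*(-23 + 4))*d(6) = ((-3 + (-1 + (¼)*3))*(-23 + 4))*6 = ((-3 + (-1 + ¾))*(-19))*6 = ((-3 - ¼)*(-19))*6 = -13/4*(-19)*6 = (247/4)*6 = 741/2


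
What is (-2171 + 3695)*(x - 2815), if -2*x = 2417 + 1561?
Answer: -7321296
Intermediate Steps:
x = -1989 (x = -(2417 + 1561)/2 = -½*3978 = -1989)
(-2171 + 3695)*(x - 2815) = (-2171 + 3695)*(-1989 - 2815) = 1524*(-4804) = -7321296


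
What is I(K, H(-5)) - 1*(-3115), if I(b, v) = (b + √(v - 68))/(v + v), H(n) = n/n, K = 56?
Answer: 3143 + I*√67/2 ≈ 3143.0 + 4.0927*I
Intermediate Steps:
H(n) = 1
I(b, v) = (b + √(-68 + v))/(2*v) (I(b, v) = (b + √(-68 + v))/((2*v)) = (b + √(-68 + v))*(1/(2*v)) = (b + √(-68 + v))/(2*v))
I(K, H(-5)) - 1*(-3115) = (½)*(56 + √(-68 + 1))/1 - 1*(-3115) = (½)*1*(56 + √(-67)) + 3115 = (½)*1*(56 + I*√67) + 3115 = (28 + I*√67/2) + 3115 = 3143 + I*√67/2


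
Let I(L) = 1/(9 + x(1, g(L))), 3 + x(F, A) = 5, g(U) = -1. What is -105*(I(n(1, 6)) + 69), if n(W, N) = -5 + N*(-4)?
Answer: -79800/11 ≈ -7254.5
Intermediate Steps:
n(W, N) = -5 - 4*N
x(F, A) = 2 (x(F, A) = -3 + 5 = 2)
I(L) = 1/11 (I(L) = 1/(9 + 2) = 1/11)
-105*(I(n(1, 6)) + 69) = -105*(1/11 + 69) = -105*760/11 = -79800/11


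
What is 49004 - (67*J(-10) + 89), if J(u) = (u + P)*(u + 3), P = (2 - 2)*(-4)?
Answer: 44225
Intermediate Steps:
P = 0 (P = 0*(-4) = 0)
J(u) = u*(3 + u) (J(u) = (u + 0)*(u + 3) = u*(3 + u))
49004 - (67*J(-10) + 89) = 49004 - (67*(-10*(3 - 10)) + 89) = 49004 - (67*(-10*(-7)) + 89) = 49004 - (67*70 + 89) = 49004 - (4690 + 89) = 49004 - 1*4779 = 49004 - 4779 = 44225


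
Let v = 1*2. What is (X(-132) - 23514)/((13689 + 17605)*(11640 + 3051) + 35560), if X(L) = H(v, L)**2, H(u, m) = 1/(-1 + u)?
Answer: -23513/459775714 ≈ -5.1140e-5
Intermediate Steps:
v = 2
X(L) = 1 (X(L) = (1/(-1 + 2))**2 = (1/1)**2 = 1**2 = 1)
(X(-132) - 23514)/((13689 + 17605)*(11640 + 3051) + 35560) = (1 - 23514)/((13689 + 17605)*(11640 + 3051) + 35560) = -23513/(31294*14691 + 35560) = -23513/(459740154 + 35560) = -23513/459775714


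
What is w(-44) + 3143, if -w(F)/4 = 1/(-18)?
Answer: 28289/9 ≈ 3143.2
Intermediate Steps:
w(F) = 2/9 (w(F) = -4/(-18) = -4*(-1/18) = 2/9)
w(-44) + 3143 = 2/9 + 3143 = 28289/9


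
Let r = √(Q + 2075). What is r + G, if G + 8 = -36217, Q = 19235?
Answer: -36225 + √21310 ≈ -36079.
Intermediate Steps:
G = -36225 (G = -8 - 36217 = -36225)
r = √21310 (r = √(19235 + 2075) = √21310 ≈ 145.98)
r + G = √21310 - 36225 = -36225 + √21310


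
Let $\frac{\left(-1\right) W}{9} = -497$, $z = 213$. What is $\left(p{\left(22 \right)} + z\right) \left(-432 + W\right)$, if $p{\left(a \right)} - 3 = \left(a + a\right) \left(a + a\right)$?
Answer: $8696232$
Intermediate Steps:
$p{\left(a \right)} = 3 + 4 a^{2}$ ($p{\left(a \right)} = 3 + \left(a + a\right) \left(a + a\right) = 3 + 2 a 2 a = 3 + 4 a^{2}$)
$W = 4473$ ($W = \left(-9\right) \left(-497\right) = 4473$)
$\left(p{\left(22 \right)} + z\right) \left(-432 + W\right) = \left(\left(3 + 4 \cdot 22^{2}\right) + 213\right) \left(-432 + 4473\right) = \left(\left(3 + 4 \cdot 484\right) + 213\right) 4041 = \left(\left(3 + 1936\right) + 213\right) 4041 = \left(1939 + 213\right) 4041 = 2152 \cdot 4041 = 8696232$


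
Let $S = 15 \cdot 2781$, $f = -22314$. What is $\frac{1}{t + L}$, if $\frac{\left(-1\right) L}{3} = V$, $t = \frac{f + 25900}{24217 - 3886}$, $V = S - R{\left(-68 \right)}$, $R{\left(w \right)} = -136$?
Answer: $- \frac{20331}{2552614457} \approx -7.9648 \cdot 10^{-6}$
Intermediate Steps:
$S = 41715$
$V = 41851$ ($V = 41715 - -136 = 41715 + 136 = 41851$)
$t = \frac{3586}{20331}$ ($t = \frac{-22314 + 25900}{24217 - 3886} = \frac{3586}{20331} \approx 0.17638$)
$L = -125553$ ($L = \left(-3\right) 41851 = -125553$)
$\frac{1}{t + L} = \frac{1}{\frac{3586}{20331} - 125553} = \frac{1}{- \frac{2552614457}{20331}} = - \frac{20331}{2552614457}$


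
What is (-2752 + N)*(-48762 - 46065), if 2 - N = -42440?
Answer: -3763683630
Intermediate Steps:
N = 42442 (N = 2 - 1*(-42440) = 2 + 42440 = 42442)
(-2752 + N)*(-48762 - 46065) = (-2752 + 42442)*(-48762 - 46065) = 39690*(-94827) = -3763683630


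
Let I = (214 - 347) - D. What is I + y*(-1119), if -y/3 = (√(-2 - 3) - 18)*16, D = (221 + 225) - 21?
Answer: -967374 + 53712*I*√5 ≈ -9.6737e+5 + 1.201e+5*I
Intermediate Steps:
D = 425 (D = 446 - 21 = 425)
I = -558 (I = (214 - 347) - 1*425 = -133 - 425 = -558)
y = 864 - 48*I*√5 (y = -3*(√(-2 - 3) - 18)*16 = -3*(√(-5) - 18)*16 = -3*(I*√5 - 18)*16 = -3*(-18 + I*√5)*16 = -3*(-288 + 16*I*√5) = 864 - 48*I*√5 ≈ 864.0 - 107.33*I)
I + y*(-1119) = -558 + (864 - 48*I*√5)*(-1119) = -558 + (-966816 + 53712*I*√5) = -967374 + 53712*I*√5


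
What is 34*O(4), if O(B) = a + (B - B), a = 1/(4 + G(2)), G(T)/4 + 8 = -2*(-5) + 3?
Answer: 17/12 ≈ 1.4167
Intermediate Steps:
G(T) = 20 (G(T) = -32 + 4*(-2*(-5) + 3) = -32 + 4*(10 + 3) = -32 + 4*13 = -32 + 52 = 20)
a = 1/24 (a = 1/(4 + 20) = 1/24 ≈ 0.041667)
O(B) = 1/24 (O(B) = 1/24 + (B - B) = 1/24 + 0 = 1/24)
34*O(4) = 34*(1/24) = 17/12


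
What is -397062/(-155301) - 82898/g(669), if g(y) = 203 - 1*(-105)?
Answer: -2125307867/7972118 ≈ -266.59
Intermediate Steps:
g(y) = 308 (g(y) = 203 + 105 = 308)
-397062/(-155301) - 82898/g(669) = -397062/(-155301) - 82898/308 = -397062*(-1/155301) - 82898*1/308 = 132354/51767 - 41449/154 = -2125307867/7972118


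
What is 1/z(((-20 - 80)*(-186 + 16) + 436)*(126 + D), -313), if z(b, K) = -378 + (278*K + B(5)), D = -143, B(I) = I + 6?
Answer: -1/87381 ≈ -1.1444e-5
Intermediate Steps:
B(I) = 6 + I
z(b, K) = -367 + 278*K (z(b, K) = -378 + (278*K + (6 + 5)) = -378 + (278*K + 11) = -378 + (11 + 278*K) = -367 + 278*K)
1/z(((-20 - 80)*(-186 + 16) + 436)*(126 + D), -313) = 1/(-367 + 278*(-313)) = 1/(-367 - 87014) = 1/(-87381) = -1/87381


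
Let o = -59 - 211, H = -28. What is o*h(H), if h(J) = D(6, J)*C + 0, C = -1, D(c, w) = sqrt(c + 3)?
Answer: 810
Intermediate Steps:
D(c, w) = sqrt(3 + c)
h(J) = -3 (h(J) = sqrt(3 + 6)*(-1) + 0 = sqrt(9)*(-1) + 0 = 3*(-1) + 0 = -3 + 0 = -3)
o = -270
o*h(H) = -270*(-3) = 810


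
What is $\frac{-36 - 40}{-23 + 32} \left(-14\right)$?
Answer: $\frac{1064}{9} \approx 118.22$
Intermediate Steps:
$\frac{-36 - 40}{-23 + 32} \left(-14\right) = - \frac{76}{9} \left(-14\right) = \left(-76\right) \frac{1}{9} \left(-14\right) = \left(- \frac{76}{9}\right) \left(-14\right) = \frac{1064}{9}$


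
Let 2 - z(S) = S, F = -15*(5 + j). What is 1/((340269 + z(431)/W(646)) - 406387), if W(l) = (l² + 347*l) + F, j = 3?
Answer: -213786/14135102891 ≈ -1.5124e-5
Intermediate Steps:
F = -120 (F = -15*(5 + 3) = -15*8 = -120)
z(S) = 2 - S
W(l) = -120 + l² + 347*l (W(l) = (l² + 347*l) - 120 = -120 + l² + 347*l)
1/((340269 + z(431)/W(646)) - 406387) = 1/((340269 + (2 - 1*431)/(-120 + 646² + 347*646)) - 406387) = 1/((340269 + (2 - 431)/(-120 + 417316 + 224162)) - 406387) = 1/((340269 - 429/641358) - 406387) = 1/((340269 - 429*1/641358) - 406387) = 1/((340269 - 143/213786) - 406387) = 1/(72744748291/213786 - 406387) = 1/(-14135102891/213786) = -213786/14135102891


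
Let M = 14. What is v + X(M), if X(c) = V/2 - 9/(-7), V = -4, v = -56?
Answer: -397/7 ≈ -56.714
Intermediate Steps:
X(c) = -5/7 (X(c) = -4/2 - 9/(-7) = -4*½ - 9*(-⅐) = -2 + 9/7 = -5/7)
v + X(M) = -56 - 5/7 = -397/7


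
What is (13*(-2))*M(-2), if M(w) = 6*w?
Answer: 312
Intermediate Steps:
(13*(-2))*M(-2) = (13*(-2))*(6*(-2)) = -26*(-12) = 312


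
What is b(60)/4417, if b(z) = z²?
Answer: 3600/4417 ≈ 0.81503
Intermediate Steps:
b(60)/4417 = 60²/4417 = 3600*(1/4417) = 3600/4417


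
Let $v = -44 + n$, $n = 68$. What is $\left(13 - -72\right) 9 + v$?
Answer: $789$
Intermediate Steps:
$v = 24$ ($v = -44 + 68 = 24$)
$\left(13 - -72\right) 9 + v = \left(13 - -72\right) 9 + 24 = \left(13 + 72\right) 9 + 24 = 85 \cdot 9 + 24 = 765 + 24 = 789$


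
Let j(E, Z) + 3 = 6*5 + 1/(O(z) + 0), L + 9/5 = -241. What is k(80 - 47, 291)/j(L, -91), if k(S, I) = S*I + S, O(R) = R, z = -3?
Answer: 7227/20 ≈ 361.35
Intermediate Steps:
L = -1214/5 (L = -9/5 - 241 = -1214/5 ≈ -242.80)
k(S, I) = S + I*S (k(S, I) = I*S + S = S + I*S)
j(E, Z) = 80/3 (j(E, Z) = -3 + (6*5 + 1/(-3 + 0)) = -3 + (30 + 1/(-3)) = -3 + (30 - 1/3) = -3 + 89/3 = 80/3)
k(80 - 47, 291)/j(L, -91) = ((80 - 47)*(1 + 291))/(80/3) = (33*292)*(3/80) = 9636*(3/80) = 7227/20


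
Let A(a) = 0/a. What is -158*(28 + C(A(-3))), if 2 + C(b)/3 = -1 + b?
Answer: -3002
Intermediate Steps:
A(a) = 0
C(b) = -9 + 3*b (C(b) = -6 + 3*(-1 + b) = -6 + (-3 + 3*b) = -9 + 3*b)
-158*(28 + C(A(-3))) = -158*(28 + (-9 + 3*0)) = -158*(28 + (-9 + 0)) = -158*(28 - 9) = -158*19 = -3002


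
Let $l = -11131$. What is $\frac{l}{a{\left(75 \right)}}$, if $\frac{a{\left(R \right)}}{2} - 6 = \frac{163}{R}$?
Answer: $- \frac{834825}{1226} \approx -680.93$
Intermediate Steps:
$a{\left(R \right)} = 12 + \frac{326}{R}$ ($a{\left(R \right)} = 12 + 2 \frac{163}{R} = 12 + \frac{326}{R}$)
$\frac{l}{a{\left(75 \right)}} = - \frac{11131}{12 + \frac{326}{75}} = - \frac{11131}{\frac{1226}{75}} = \left(-11131\right) \frac{75}{1226} = - \frac{834825}{1226}$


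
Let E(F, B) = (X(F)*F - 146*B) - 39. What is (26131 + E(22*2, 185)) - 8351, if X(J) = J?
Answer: -7333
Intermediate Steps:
E(F, B) = -39 + F**2 - 146*B (E(F, B) = (F*F - 146*B) - 39 = (F**2 - 146*B) - 39 = -39 + F**2 - 146*B)
(26131 + E(22*2, 185)) - 8351 = (26131 + (-39 + (22*2)**2 - 146*185)) - 8351 = (26131 + (-39 + 44**2 - 27010)) - 8351 = (26131 + (-39 + 1936 - 27010)) - 8351 = (26131 - 25113) - 8351 = 1018 - 8351 = -7333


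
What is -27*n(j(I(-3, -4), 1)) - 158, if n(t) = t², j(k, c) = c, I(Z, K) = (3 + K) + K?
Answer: -185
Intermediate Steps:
I(Z, K) = 3 + 2*K
-27*n(j(I(-3, -4), 1)) - 158 = -27*1² - 158 = -27*1 - 158 = -27 - 158 = -185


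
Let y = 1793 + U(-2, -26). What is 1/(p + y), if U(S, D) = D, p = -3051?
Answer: -1/1284 ≈ -0.00077882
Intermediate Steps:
y = 1767 (y = 1793 - 26 = 1767)
1/(p + y) = 1/(-3051 + 1767) = 1/(-1284) = -1/1284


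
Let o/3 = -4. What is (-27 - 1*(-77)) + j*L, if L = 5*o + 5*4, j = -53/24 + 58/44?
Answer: 2825/33 ≈ 85.606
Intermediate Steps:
j = -235/264 (j = -53*1/24 + 58*(1/44) = -53/24 + 29/22 = -235/264 ≈ -0.89015)
o = -12 (o = 3*(-4) = -12)
L = -40 (L = 5*(-12) + 5*4 = -60 + 20 = -40)
(-27 - 1*(-77)) + j*L = (-27 - 1*(-77)) - 235/264*(-40) = (-27 + 77) + 1175/33 = 50 + 1175/33 = 2825/33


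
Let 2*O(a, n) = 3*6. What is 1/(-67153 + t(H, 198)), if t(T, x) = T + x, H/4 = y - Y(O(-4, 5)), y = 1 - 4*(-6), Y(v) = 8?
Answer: -1/66887 ≈ -1.4951e-5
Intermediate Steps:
O(a, n) = 9 (O(a, n) = (3*6)/2 = (½)*18 = 9)
y = 25 (y = 1 + 24 = 25)
H = 68 (H = 4*(25 - 1*8) = 4*(25 - 8) = 4*17 = 68)
1/(-67153 + t(H, 198)) = 1/(-67153 + (68 + 198)) = 1/(-67153 + 266) = 1/(-66887) = -1/66887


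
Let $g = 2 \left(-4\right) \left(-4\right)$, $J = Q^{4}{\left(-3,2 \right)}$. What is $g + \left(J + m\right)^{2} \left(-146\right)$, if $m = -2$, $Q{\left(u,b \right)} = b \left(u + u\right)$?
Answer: $-62765218344$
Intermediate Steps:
$Q{\left(u,b \right)} = 2 b u$ ($Q{\left(u,b \right)} = b 2 u = 2 b u$)
$J = 20736$ ($J = \left(2 \cdot 2 \left(-3\right)\right)^{4} = \left(-12\right)^{4} = 20736$)
$g = 32$ ($g = \left(-8\right) \left(-4\right) = 32$)
$g + \left(J + m\right)^{2} \left(-146\right) = 32 + \left(20736 - 2\right)^{2} \left(-146\right) = 32 + 20734^{2} \left(-146\right) = 32 + 429898756 \left(-146\right) = 32 - 62765218376 = -62765218344$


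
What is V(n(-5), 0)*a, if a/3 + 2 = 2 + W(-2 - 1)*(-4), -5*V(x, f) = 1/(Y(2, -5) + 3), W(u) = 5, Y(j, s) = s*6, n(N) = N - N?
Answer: -4/9 ≈ -0.44444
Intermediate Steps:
n(N) = 0
Y(j, s) = 6*s
V(x, f) = 1/135 (V(x, f) = -1/(5*(6*(-5) + 3)) = -1/(5*(-30 + 3)) = -⅕/(-27) = -⅕*(-1/27) = 1/135)
a = -60 (a = -6 + 3*(2 + 5*(-4)) = -6 + 3*(2 - 20) = -6 + 3*(-18) = -6 - 54 = -60)
V(n(-5), 0)*a = (1/135)*(-60) = -4/9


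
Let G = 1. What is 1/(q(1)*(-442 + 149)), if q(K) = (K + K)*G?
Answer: -1/586 ≈ -0.0017065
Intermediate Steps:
q(K) = 2*K (q(K) = (K + K)*1 = (2*K)*1 = 2*K)
1/(q(1)*(-442 + 149)) = 1/((2*1)*(-442 + 149)) = 1/(2*(-293)) = 1/(-586) = -1/586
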